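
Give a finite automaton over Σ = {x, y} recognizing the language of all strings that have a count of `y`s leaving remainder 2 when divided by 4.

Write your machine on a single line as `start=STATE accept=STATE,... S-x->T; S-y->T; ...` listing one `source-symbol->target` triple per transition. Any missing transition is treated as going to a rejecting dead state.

The only thing that matters is how many `y`s have appeared, reduced mod 4. Use one state per residue: A for 0, …, D for 3. Reading `y` moves to the next residue; anything else stays put. C is accepting.
With 4 states:
       x  y 
>  A   A  B 
   B   B  C 
 * C   C  D 
   D   D  A 
(> = start, * = accepting)

start=A; accept=C; A-x->A; A-y->B; B-x->B; B-y->C; C-x->C; C-y->D; D-x->D; D-y->A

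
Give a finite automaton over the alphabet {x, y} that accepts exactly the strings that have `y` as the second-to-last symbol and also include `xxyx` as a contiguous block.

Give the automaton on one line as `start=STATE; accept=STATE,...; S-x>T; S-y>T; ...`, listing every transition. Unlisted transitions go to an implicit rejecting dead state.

start=s0; accept=s4,s7; s0-x>s1; s0-y>s0; s1-x>s2; s1-y>s0; s2-x>s2; s2-y>s3; s3-x>s4; s3-y>s0; s4-x>s5; s4-y>s6; s5-x>s5; s5-y>s6; s6-x>s4; s6-y>s7; s7-x>s4; s7-y>s7

Handle the two conditions separately and then intersect. One (7 states) tracks the last 2 symbols read; the other (5 states) tracks whether and how much of `xxyx` has been seen. Each combined state is a pair, one component from each; accept when both components accept. Minimizing collapses redundant product states.
        x   y  
>  s0   s1  s0 
   s1   s2  s0 
   s2   s2  s3 
   s3   s4  s0 
 * s4   s5  s6 
   s5   s5  s6 
   s6   s4  s7 
 * s7   s4  s7 
(> = start, * = accepting)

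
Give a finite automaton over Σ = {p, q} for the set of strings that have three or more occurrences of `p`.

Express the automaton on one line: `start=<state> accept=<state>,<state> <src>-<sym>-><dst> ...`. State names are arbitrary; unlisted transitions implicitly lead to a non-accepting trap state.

Count `p`s, saturating at 4: states s0 through s3 mean 0 through 3 `p`s seen; s4 means more than 3. Each `p` increments (capped at s4); other symbols loop. Accept from {s3, s4}.
With 5 states:
        p   q  
>  s0   s1  s0 
   s1   s2  s1 
   s2   s3  s2 
 * s3   s4  s3 
 * s4   s4  s4 
(> = start, * = accepting)

start=s0 accept=s3,s4 s0-p->s1 s0-q->s0 s1-p->s2 s1-q->s1 s2-p->s3 s2-q->s2 s3-p->s4 s3-q->s3 s4-p->s4 s4-q->s4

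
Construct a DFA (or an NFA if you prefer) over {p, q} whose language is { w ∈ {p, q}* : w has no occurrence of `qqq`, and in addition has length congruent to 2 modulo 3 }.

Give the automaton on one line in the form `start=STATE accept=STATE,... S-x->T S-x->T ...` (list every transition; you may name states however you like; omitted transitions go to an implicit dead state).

Handle the two conditions separately and then intersect. One (4 states) tracks partial matches of the forbidden pattern `qqq`; the other (3 states) tracks the input length modulo 3. Each combined state is a pair, one component from each; accept when both components accept. Equivalent product states are then merged.
A 10-state machine:
        p   q  
>  S0   S1  S2 
   S1   S3  S4 
   S2   S3  S5 
 * S3   S0  S6 
 * S4   S0  S7 
 * S5   S0  S8 
   S6   S1  S9 
   S7   S1  S8 
   S8   S8  S8 
   S9   S3  S8 
(> = start, * = accepting)

start=S0 accept=S3,S4,S5 S0-p->S1 S0-q->S2 S1-p->S3 S1-q->S4 S2-p->S3 S2-q->S5 S3-p->S0 S3-q->S6 S4-p->S0 S4-q->S7 S5-p->S0 S5-q->S8 S6-p->S1 S6-q->S9 S7-p->S1 S7-q->S8 S8-p->S8 S8-q->S8 S9-p->S3 S9-q->S8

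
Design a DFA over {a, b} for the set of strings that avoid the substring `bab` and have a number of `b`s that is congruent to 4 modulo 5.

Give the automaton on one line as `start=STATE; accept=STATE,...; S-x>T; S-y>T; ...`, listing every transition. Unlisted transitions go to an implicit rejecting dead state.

start=q0; accept=q10,q12,q14; q0-a>q0; q0-b>q1; q1-a>q2; q1-b>q3; q2-a>q4; q2-b>q5; q3-a>q6; q3-b>q7; q4-a>q4; q4-b>q3; q5-a>q5; q5-b>q5; q6-a>q8; q6-b>q5; q7-a>q9; q7-b>q10; q8-a>q8; q8-b>q7; q9-a>q11; q9-b>q5; q10-a>q12; q10-b>q13; q11-a>q11; q11-b>q10; q12-a>q14; q12-b>q5; q13-a>q15; q13-b>q1; q14-a>q14; q14-b>q13; q15-a>q0; q15-b>q5

Run two small machines in parallel and take their product. One (4 states) tracks partial matches of the forbidden pattern `bab`; the other (5 states) tracks the count of `b`s modulo 5. Each combined state is a pair, one component from each; accept when both components accept. Minimizing collapses redundant product states.
A 16-state machine:
          a    b  
>  q0     q0   q1 
   q1     q2   q3 
   q2     q4   q5 
   q3     q6   q7 
   q4     q4   q3 
   q5     q5   q5 
   q6     q8   q5 
   q7     q9  q10 
   q8     q8   q7 
   q9    q11   q5 
 * q10   q12  q13 
   q11   q11  q10 
 * q12   q14   q5 
   q13   q15   q1 
 * q14   q14  q13 
   q15    q0   q5 
(> = start, * = accepting)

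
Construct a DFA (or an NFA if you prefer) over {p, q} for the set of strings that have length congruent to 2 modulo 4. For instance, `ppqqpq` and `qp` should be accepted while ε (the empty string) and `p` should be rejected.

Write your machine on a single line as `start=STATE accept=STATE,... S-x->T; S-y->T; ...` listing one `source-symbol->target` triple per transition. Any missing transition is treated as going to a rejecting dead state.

Only the length mod 4 matters, so use a 4-cycle: from any state, every input symbol moves to the next state, wrapping D back to A. Mark C accepting.
4 states suffice.
       p  q 
>  A   B  B 
   B   C  C 
 * C   D  D 
   D   A  A 
(> = start, * = accepting)

start=A; accept=C; A-p->B; A-q->B; B-p->C; B-q->C; C-p->D; C-q->D; D-p->A; D-q->A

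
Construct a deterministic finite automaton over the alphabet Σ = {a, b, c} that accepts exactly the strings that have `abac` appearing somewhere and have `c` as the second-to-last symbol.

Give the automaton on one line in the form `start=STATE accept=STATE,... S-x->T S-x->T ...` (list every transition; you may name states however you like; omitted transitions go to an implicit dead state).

Handle the two conditions separately and then intersect. One (5 states) tracks whether and how much of `abac` has been seen; the other (13 states) tracks the last 2 symbols read. Each combined state is a pair, one component from each; accept when both components accept. Equivalent product states are then merged.
With 8 states:
        a   b   c  
>  q0   q1  q0  q0 
   q1   q1  q2  q0 
   q2   q3  q0  q0 
   q3   q1  q2  q4 
   q4   q5  q5  q6 
 * q5   q7  q7  q4 
 * q6   q5  q5  q6 
   q7   q7  q7  q4 
(> = start, * = accepting)

start=q0 accept=q5,q6 q0-a->q1 q0-b->q0 q0-c->q0 q1-a->q1 q1-b->q2 q1-c->q0 q2-a->q3 q2-b->q0 q2-c->q0 q3-a->q1 q3-b->q2 q3-c->q4 q4-a->q5 q4-b->q5 q4-c->q6 q5-a->q7 q5-b->q7 q5-c->q4 q6-a->q5 q6-b->q5 q6-c->q6 q7-a->q7 q7-b->q7 q7-c->q4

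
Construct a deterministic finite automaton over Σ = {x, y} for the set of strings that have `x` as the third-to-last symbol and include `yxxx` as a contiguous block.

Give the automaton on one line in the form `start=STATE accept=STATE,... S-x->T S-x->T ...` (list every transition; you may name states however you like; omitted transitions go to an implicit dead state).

start=A accept=P,Q,R,S A-x->B A-y->C B-x->D B-y->E C-x->F C-y->G D-x->H D-y->I E-x->J E-y->K F-x->L F-y->M G-x->N G-y->O H-x->H H-y->I I-x->J I-y->K J-x->L J-y->M K-x->N K-y->O L-x->P L-y->I M-x->J M-y->K N-x->L N-y->M O-x->N O-y->O P-x->P P-y->Q Q-x->R Q-y->S R-x->T R-y->U S-x->V S-y->W T-x->P T-y->Q U-x->R U-y->S V-x->T V-y->U W-x->V W-y->W

Run two small machines in parallel and take their product. One (15 states) tracks the last 3 symbols read; the other (5 states) tracks whether and how much of `yxxx` has been seen. Each combined state is a pair, one component from each; accept when both components accept.
With 23 states:
       x  y 
>  A   B  C 
   B   D  E 
   C   F  G 
   D   H  I 
   E   J  K 
   F   L  M 
   G   N  O 
   H   H  I 
   I   J  K 
   J   L  M 
   K   N  O 
   L   P  I 
   M   J  K 
   N   L  M 
   O   N  O 
 * P   P  Q 
 * Q   R  S 
 * R   T  U 
 * S   V  W 
   T   P  Q 
   U   R  S 
   V   T  U 
   W   V  W 
(> = start, * = accepting)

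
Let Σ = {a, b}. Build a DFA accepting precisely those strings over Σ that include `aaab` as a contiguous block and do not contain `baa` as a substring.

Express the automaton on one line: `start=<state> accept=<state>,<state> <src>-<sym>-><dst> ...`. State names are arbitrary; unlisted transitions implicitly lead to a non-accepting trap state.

Handle the two conditions separately and then intersect. The first has 5 states tracking whether and how much of `aaab` has been seen; the second has 4 states tracking partial matches of the forbidden pattern `baa`. A product state is a pair (one from each), accepting exactly when both do. Minimizing collapses redundant product states.
A 7-state machine:
        a   b  
>  S0   S1  S2 
   S1   S3  S2 
   S2   S2  S2 
   S3   S4  S2 
   S4   S4  S5 
 * S5   S6  S5 
 * S6   S2  S5 
(> = start, * = accepting)

start=S0 accept=S5,S6 S0-a->S1 S0-b->S2 S1-a->S3 S1-b->S2 S2-a->S2 S2-b->S2 S3-a->S4 S3-b->S2 S4-a->S4 S4-b->S5 S5-a->S6 S5-b->S5 S6-a->S2 S6-b->S5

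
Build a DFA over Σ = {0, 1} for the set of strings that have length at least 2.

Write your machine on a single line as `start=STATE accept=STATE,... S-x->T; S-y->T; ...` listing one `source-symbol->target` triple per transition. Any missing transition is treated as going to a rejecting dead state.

start=q0; accept=q2,q3; q0-0->q1; q0-1->q1; q1-0->q2; q1-1->q2; q2-0->q3; q2-1->q3; q3-0->q3; q3-1->q3

Count input length up to 3: every symbol moves from q0 toward q3, which means 'more than 2' and absorbs. Accept from {q2, q3}.
A 4-state machine:
        0   1  
>  q0   q1  q1 
   q1   q2  q2 
 * q2   q3  q3 
 * q3   q3  q3 
(> = start, * = accepting)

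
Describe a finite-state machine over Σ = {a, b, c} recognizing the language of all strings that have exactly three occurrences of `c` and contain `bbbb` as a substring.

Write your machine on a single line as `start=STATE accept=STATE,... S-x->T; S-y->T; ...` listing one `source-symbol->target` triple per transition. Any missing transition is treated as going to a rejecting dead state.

Handle the two conditions separately and then intersect. One (5 states) tracks the count of `c`s, saturating at 4; the other (5 states) tracks whether and how much of `bbbb` has been seen. Each combined state is a pair, one component from each; accept when both components accept. Minimizing collapses redundant product states.
A 21-state machine:
          a    b    c  
>  q0     q0   q1   q2 
   q1     q0   q3   q2 
   q2     q2   q4   q5 
   q3     q0   q6   q2 
   q4     q2   q7   q5 
   q5     q5   q8   q9 
   q6     q0  q10   q2 
   q7     q2  q11   q5 
   q8     q5  q12   q9 
   q9     q9  q13  q14 
   q10   q10  q10  q15 
   q11    q2  q15   q5 
   q12    q5  q16   q9 
   q13    q9  q17  q14 
   q14   q14  q14  q14 
   q15   q15  q15  q18 
   q16    q5  q18   q9 
   q17    q9  q19  q14 
   q18   q18  q18  q20 
   q19    q9  q20  q14 
 * q20   q20  q20  q14 
(> = start, * = accepting)

start=q0; accept=q20; q0-a->q0; q0-b->q1; q0-c->q2; q1-a->q0; q1-b->q3; q1-c->q2; q2-a->q2; q2-b->q4; q2-c->q5; q3-a->q0; q3-b->q6; q3-c->q2; q4-a->q2; q4-b->q7; q4-c->q5; q5-a->q5; q5-b->q8; q5-c->q9; q6-a->q0; q6-b->q10; q6-c->q2; q7-a->q2; q7-b->q11; q7-c->q5; q8-a->q5; q8-b->q12; q8-c->q9; q9-a->q9; q9-b->q13; q9-c->q14; q10-a->q10; q10-b->q10; q10-c->q15; q11-a->q2; q11-b->q15; q11-c->q5; q12-a->q5; q12-b->q16; q12-c->q9; q13-a->q9; q13-b->q17; q13-c->q14; q14-a->q14; q14-b->q14; q14-c->q14; q15-a->q15; q15-b->q15; q15-c->q18; q16-a->q5; q16-b->q18; q16-c->q9; q17-a->q9; q17-b->q19; q17-c->q14; q18-a->q18; q18-b->q18; q18-c->q20; q19-a->q9; q19-b->q20; q19-c->q14; q20-a->q20; q20-b->q20; q20-c->q14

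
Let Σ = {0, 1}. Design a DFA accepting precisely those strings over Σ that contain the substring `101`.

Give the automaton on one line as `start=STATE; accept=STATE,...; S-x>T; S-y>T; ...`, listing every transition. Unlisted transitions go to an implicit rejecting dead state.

start=q0; accept=q3; q0-0>q0; q0-1>q1; q1-0>q2; q1-1>q1; q2-0>q0; q2-1>q3; q3-0>q3; q3-1>q3

Track how much of `101` has been matched so far: state q0 is no progress, q3 is the absorbing accept state reached once `101` has occurred. Intermediate states record partial matches; on a mismatch, fall back to the longest reusable overlap.
With 4 states:
        0   1  
>  q0   q0  q1 
   q1   q2  q1 
   q2   q0  q3 
 * q3   q3  q3 
(> = start, * = accepting)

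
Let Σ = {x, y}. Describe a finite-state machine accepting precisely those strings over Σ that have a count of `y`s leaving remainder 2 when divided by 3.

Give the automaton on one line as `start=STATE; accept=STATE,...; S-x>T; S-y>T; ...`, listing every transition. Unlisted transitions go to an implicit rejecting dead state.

Keep the running count of `y`s modulo 3: each `y` advances along the cycle q0 → q1 → q2 → q0 while other symbols loop. Accept at q2.
With 3 states:
        x   y  
>  q0   q0  q1 
   q1   q1  q2 
 * q2   q2  q0 
(> = start, * = accepting)

start=q0; accept=q2; q0-x>q0; q0-y>q1; q1-x>q1; q1-y>q2; q2-x>q2; q2-y>q0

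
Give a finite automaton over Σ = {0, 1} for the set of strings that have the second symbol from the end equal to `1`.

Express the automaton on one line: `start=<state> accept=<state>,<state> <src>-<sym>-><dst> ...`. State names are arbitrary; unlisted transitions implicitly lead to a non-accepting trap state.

start=q0 accept=q5,q6 q0-0->q1 q0-1->q2 q1-0->q3 q1-1->q4 q2-0->q5 q2-1->q6 q3-0->q3 q3-1->q4 q4-0->q5 q4-1->q6 q5-0->q3 q5-1->q4 q6-0->q5 q6-1->q6

A DFA must remember the last 2 symbols (since which symbol is second-to-last isn't known until the input ends). Use one state per possible window of the last ≤2 symbols; accept from those whose window starts with `1`.
7 states suffice.
        0   1  
>  q0   q1  q2 
   q1   q3  q4 
   q2   q5  q6 
   q3   q3  q4 
   q4   q5  q6 
 * q5   q3  q4 
 * q6   q5  q6 
(> = start, * = accepting)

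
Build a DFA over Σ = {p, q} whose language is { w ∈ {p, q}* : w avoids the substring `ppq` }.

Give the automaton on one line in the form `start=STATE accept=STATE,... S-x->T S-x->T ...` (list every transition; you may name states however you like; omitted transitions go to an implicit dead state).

start=S0 accept=S0,S1,S2 S0-p->S1 S0-q->S0 S1-p->S2 S1-q->S0 S2-p->S2 S2-q->S3 S3-p->S3 S3-q->S3

Track partial matches of the forbidden pattern `ppq`. State S3 is a dead state reached once `ppq` has occurred; every other state accepts. S0 means no part of `ppq` is currently matched.
        p   q  
>* S0   S1  S0 
 * S1   S2  S0 
 * S2   S2  S3 
   S3   S3  S3 
(> = start, * = accepting)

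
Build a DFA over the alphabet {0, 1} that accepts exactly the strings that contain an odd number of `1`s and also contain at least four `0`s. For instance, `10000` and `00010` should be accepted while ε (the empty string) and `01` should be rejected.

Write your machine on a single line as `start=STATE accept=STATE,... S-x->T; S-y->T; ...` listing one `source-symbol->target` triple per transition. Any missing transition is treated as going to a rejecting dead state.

start=S0; accept=S10,S11; S0-0->S1; S0-1->S2; S1-0->S3; S1-1->S4; S2-0->S4; S2-1->S0; S3-0->S5; S3-1->S6; S4-0->S6; S4-1->S1; S5-0->S7; S5-1->S8; S6-0->S8; S6-1->S3; S7-0->S9; S7-1->S10; S8-0->S10; S8-1->S5; S9-0->S9; S9-1->S11; S10-0->S11; S10-1->S7; S11-0->S11; S11-1->S9

Handle the two conditions separately and then intersect. One (2 states) tracks the count of `1`s modulo 2; the other (6 states) tracks the count of `0`s, saturating at 5. Each combined state is a pair, one component from each; accept when both components accept.
          0    1  
>  S0     S1   S2 
   S1     S3   S4 
   S2     S4   S0 
   S3     S5   S6 
   S4     S6   S1 
   S5     S7   S8 
   S6     S8   S3 
   S7     S9  S10 
   S8    S10   S5 
   S9     S9  S11 
 * S10   S11   S7 
 * S11   S11   S9 
(> = start, * = accepting)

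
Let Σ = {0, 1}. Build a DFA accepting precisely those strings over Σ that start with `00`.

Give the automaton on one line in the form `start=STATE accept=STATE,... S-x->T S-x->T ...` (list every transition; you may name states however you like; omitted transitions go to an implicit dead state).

start=A accept=C A-0->B A-1->D B-0->C B-1->D C-0->C C-1->C D-0->D D-1->D

Walk along `00` while the input agrees: from A take `0` to B, and so on. Any deviation drops to the rejecting sink D. Once C is reached the prefix is confirmed and every continuation is accepted.
       0  1 
>  A   B  D 
   B   C  D 
 * C   C  C 
   D   D  D 
(> = start, * = accepting)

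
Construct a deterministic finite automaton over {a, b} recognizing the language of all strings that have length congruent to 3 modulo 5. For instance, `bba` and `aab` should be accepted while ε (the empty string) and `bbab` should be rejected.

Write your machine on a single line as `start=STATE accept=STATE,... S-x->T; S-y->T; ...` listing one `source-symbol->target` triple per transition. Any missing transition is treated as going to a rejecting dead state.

Only the length mod 5 matters, so use a 5-cycle: from any state, every input symbol moves to the next state, wrapping q4 back to q0. Mark q3 accepting.
5 states suffice.
        a   b  
>  q0   q1  q1 
   q1   q2  q2 
   q2   q3  q3 
 * q3   q4  q4 
   q4   q0  q0 
(> = start, * = accepting)

start=q0; accept=q3; q0-a->q1; q0-b->q1; q1-a->q2; q1-b->q2; q2-a->q3; q2-b->q3; q3-a->q4; q3-b->q4; q4-a->q0; q4-b->q0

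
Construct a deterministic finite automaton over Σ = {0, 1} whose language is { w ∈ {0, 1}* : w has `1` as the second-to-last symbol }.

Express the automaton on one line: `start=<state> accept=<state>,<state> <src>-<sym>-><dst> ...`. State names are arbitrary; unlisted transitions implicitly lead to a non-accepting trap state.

start=A accept=F,G A-0->B A-1->C B-0->D B-1->E C-0->F C-1->G D-0->D D-1->E E-0->F E-1->G F-0->D F-1->E G-0->F G-1->G

Because acceptance depends on a position counted from the end, the machine has to buffer the most recent 2 symbols. Make each state the string of the last up-to-2 symbols read; on input `x` shift the window left and append `x`. Accept when the buffered window has length 2 and begins with `1`.
With 7 states:
       0  1 
>  A   B  C 
   B   D  E 
   C   F  G 
   D   D  E 
   E   F  G 
 * F   D  E 
 * G   F  G 
(> = start, * = accepting)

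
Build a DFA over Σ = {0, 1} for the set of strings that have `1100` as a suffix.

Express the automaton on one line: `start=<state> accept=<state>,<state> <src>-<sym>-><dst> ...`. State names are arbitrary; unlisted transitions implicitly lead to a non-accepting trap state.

start=q0 accept=q4 q0-0->q0 q0-1->q1 q1-0->q0 q1-1->q2 q2-0->q3 q2-1->q2 q3-0->q4 q3-1->q1 q4-0->q0 q4-1->q1

Remember how much of `1100` the current input suffix matches. State q0 means no match yet; q1 means the last symbol is `1`; q2 means the last 2 symbols are `11`; q3 means the last 3 symbols are `110`; q4 means the last 4 symbols are `1100`. Only q4 accepts. On a mismatch, fall back to the longest proper suffix that is still a prefix of `1100`.
5 states suffice.
        0   1  
>  q0   q0  q1 
   q1   q0  q2 
   q2   q3  q2 
   q3   q4  q1 
 * q4   q0  q1 
(> = start, * = accepting)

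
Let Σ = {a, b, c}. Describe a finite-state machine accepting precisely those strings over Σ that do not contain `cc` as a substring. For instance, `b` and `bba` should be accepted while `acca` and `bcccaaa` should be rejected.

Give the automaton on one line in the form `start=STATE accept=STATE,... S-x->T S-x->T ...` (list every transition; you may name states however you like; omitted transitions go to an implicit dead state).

This is the complement of 'contains `cc`'. Use the same substring-matching states — S0 through S2 holding how much of `cc` has just been matched — but flip the accepting set: everything except the trap S2 accepts.
        a   b   c  
>* S0   S0  S0  S1 
 * S1   S0  S0  S2 
   S2   S2  S2  S2 
(> = start, * = accepting)

start=S0 accept=S0,S1 S0-a->S0 S0-b->S0 S0-c->S1 S1-a->S0 S1-b->S0 S1-c->S2 S2-a->S2 S2-b->S2 S2-c->S2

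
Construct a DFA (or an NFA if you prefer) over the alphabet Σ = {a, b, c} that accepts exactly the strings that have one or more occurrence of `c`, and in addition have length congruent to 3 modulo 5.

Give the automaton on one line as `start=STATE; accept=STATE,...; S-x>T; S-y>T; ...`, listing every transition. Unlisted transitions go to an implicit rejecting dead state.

start=q0; accept=q6; q0-a>q1; q0-b>q1; q0-c>q2; q1-a>q3; q1-b>q3; q1-c>q4; q2-a>q4; q2-b>q4; q2-c>q4; q3-a>q5; q3-b>q5; q3-c>q6; q4-a>q6; q4-b>q6; q4-c>q6; q5-a>q7; q5-b>q7; q5-c>q8; q6-a>q8; q6-b>q8; q6-c>q8; q7-a>q0; q7-b>q0; q7-c>q9; q8-a>q9; q8-b>q9; q8-c>q9; q9-a>q2; q9-b>q2; q9-c>q2

Handle the two conditions separately and then intersect. One (3 states) tracks the count of `c`s, saturating at 2; the other (5 states) tracks the input length modulo 5. Each combined state is a pair, one component from each; accept when both components accept. Equivalent product states are then merged.
        a   b   c  
>  q0   q1  q1  q2 
   q1   q3  q3  q4 
   q2   q4  q4  q4 
   q3   q5  q5  q6 
   q4   q6  q6  q6 
   q5   q7  q7  q8 
 * q6   q8  q8  q8 
   q7   q0  q0  q9 
   q8   q9  q9  q9 
   q9   q2  q2  q2 
(> = start, * = accepting)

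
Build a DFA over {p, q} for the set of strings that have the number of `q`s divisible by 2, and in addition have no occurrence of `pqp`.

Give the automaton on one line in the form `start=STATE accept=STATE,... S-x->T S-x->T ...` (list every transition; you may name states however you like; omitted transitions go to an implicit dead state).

Handle the two conditions separately and then intersect. The first has 2 states tracking the count of `q`s modulo 2; the second has 4 states tracking partial matches of the forbidden pattern `pqp`. A product state is a pair (one from each), accepting exactly when both do.
        p   q  
>* s0   s1  s2 
 * s1   s1  s3 
   s2   s4  s0 
   s3   s5  s0 
   s4   s4  s6 
   s5   s5  s7 
 * s6   s7  s2 
   s7   s7  s5 
(> = start, * = accepting)

start=s0 accept=s0,s1,s6 s0-p->s1 s0-q->s2 s1-p->s1 s1-q->s3 s2-p->s4 s2-q->s0 s3-p->s5 s3-q->s0 s4-p->s4 s4-q->s6 s5-p->s5 s5-q->s7 s6-p->s7 s6-q->s2 s7-p->s7 s7-q->s5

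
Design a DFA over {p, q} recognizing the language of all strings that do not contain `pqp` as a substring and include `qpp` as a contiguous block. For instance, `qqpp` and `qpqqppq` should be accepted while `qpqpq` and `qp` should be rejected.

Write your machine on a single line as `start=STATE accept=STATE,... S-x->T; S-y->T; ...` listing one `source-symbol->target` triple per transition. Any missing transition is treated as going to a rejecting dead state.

Build one automaton per condition and run them in lockstep. One (4 states) tracks partial matches of the forbidden pattern `pqp`; the other (4 states) tracks whether and how much of `qpp` has been seen. Each combined state is a pair, one component from each; accept when both components accept. Equivalent product states are then merged.
A 9-state machine:
        p   q  
>  S0   S1  S2 
   S1   S1  S3 
   S2   S4  S2 
   S3   S5  S2 
   S4   S6  S3 
   S5   S5  S5 
 * S6   S6  S7 
 * S7   S5  S8 
 * S8   S6  S8 
(> = start, * = accepting)

start=S0; accept=S6,S7,S8; S0-p->S1; S0-q->S2; S1-p->S1; S1-q->S3; S2-p->S4; S2-q->S2; S3-p->S5; S3-q->S2; S4-p->S6; S4-q->S3; S5-p->S5; S5-q->S5; S6-p->S6; S6-q->S7; S7-p->S5; S7-q->S8; S8-p->S6; S8-q->S8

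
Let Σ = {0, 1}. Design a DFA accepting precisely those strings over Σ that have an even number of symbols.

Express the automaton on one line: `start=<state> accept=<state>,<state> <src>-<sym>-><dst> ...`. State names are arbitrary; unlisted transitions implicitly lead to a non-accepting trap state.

start=A accept=A A-0->B A-1->B B-0->A B-1->A

Only the length mod 2 matters, so use a 2-cycle: from any state, every input symbol moves to the next state, wrapping B back to A. Mark A accepting.
With 2 states:
       0  1 
>* A   B  B 
   B   A  A 
(> = start, * = accepting)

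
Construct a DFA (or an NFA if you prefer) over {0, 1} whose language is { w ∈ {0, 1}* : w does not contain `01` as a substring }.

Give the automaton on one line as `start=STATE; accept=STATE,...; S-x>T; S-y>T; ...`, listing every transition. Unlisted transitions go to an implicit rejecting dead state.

start=S0; accept=S0,S1; S0-0>S1; S0-1>S0; S1-0>S1; S1-1>S2; S2-0>S2; S2-1>S2

This is the complement of 'contains `01`'. Use the same substring-matching states — S0 through S2 holding how much of `01` has just been matched — but flip the accepting set: everything except the trap S2 accepts.
3 states suffice.
        0   1  
>* S0   S1  S0 
 * S1   S1  S2 
   S2   S2  S2 
(> = start, * = accepting)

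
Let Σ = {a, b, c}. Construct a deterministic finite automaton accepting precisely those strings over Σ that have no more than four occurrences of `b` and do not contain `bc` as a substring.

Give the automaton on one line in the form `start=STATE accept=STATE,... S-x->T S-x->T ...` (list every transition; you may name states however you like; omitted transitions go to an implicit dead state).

start=q0 accept=q0,q1,q2,q3,q5,q6,q7,q8,q9 q0-a->q0 q0-b->q1 q0-c->q0 q1-a->q2 q1-b->q3 q1-c->q4 q2-a->q2 q2-b->q3 q2-c->q2 q3-a->q5 q3-b->q6 q3-c->q4 q4-a->q4 q4-b->q4 q4-c->q4 q5-a->q5 q5-b->q6 q5-c->q5 q6-a->q7 q6-b->q8 q6-c->q4 q7-a->q7 q7-b->q8 q7-c->q7 q8-a->q9 q8-b->q4 q8-c->q4 q9-a->q9 q9-b->q4 q9-c->q9

Build one automaton per condition and run them in lockstep. One (6 states) tracks the count of `b`s, saturating at 5; the other (3 states) tracks partial matches of the forbidden pattern `bc`. Each combined state is a pair, one component from each; accept when both components accept. Minimizing collapses redundant product states.
10 states suffice.
        a   b   c  
>* q0   q0  q1  q0 
 * q1   q2  q3  q4 
 * q2   q2  q3  q2 
 * q3   q5  q6  q4 
   q4   q4  q4  q4 
 * q5   q5  q6  q5 
 * q6   q7  q8  q4 
 * q7   q7  q8  q7 
 * q8   q9  q4  q4 
 * q9   q9  q4  q9 
(> = start, * = accepting)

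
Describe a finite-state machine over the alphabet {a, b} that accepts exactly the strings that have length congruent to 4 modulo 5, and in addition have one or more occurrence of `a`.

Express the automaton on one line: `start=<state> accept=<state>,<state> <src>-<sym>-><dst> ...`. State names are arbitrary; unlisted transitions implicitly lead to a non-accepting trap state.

start=S0 accept=S7 S0-a->S1 S0-b->S2 S1-a->S3 S1-b->S3 S2-a->S3 S2-b->S4 S3-a->S5 S3-b->S5 S4-a->S5 S4-b->S6 S5-a->S7 S5-b->S7 S6-a->S7 S6-b->S8 S7-a->S9 S7-b->S9 S8-a->S9 S8-b->S0 S9-a->S1 S9-b->S1

Build one automaton per condition and run them in lockstep. One (5 states) tracks the input length modulo 5; the other (3 states) tracks the count of `a`s, saturating at 2. Each combined state is a pair, one component from each; accept when both components accept. After merging equivalent states the machine shrinks.
A 10-state machine:
        a   b  
>  S0   S1  S2 
   S1   S3  S3 
   S2   S3  S4 
   S3   S5  S5 
   S4   S5  S6 
   S5   S7  S7 
   S6   S7  S8 
 * S7   S9  S9 
   S8   S9  S0 
   S9   S1  S1 
(> = start, * = accepting)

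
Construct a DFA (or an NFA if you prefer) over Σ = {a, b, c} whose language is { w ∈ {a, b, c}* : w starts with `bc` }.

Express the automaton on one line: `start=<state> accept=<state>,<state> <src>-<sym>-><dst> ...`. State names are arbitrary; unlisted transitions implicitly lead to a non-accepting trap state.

Walk along `bc` while the input agrees: from q0 take `b` to q1, and so on. Any deviation drops to the rejecting sink q3. Once q2 is reached the prefix is confirmed and every continuation is accepted.
A 4-state machine:
        a   b   c  
>  q0   q3  q1  q3 
   q1   q3  q3  q2 
 * q2   q2  q2  q2 
   q3   q3  q3  q3 
(> = start, * = accepting)

start=q0 accept=q2 q0-a->q3 q0-b->q1 q0-c->q3 q1-a->q3 q1-b->q3 q1-c->q2 q2-a->q2 q2-b->q2 q2-c->q2 q3-a->q3 q3-b->q3 q3-c->q3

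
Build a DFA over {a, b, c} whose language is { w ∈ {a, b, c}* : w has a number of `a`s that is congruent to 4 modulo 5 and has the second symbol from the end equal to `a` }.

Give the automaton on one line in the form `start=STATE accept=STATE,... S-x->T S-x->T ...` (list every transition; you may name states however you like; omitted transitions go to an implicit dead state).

start=q0 accept=q4,q6 q0-a->q1 q0-b->q0 q0-c->q0 q1-a->q2 q1-b->q1 q1-c->q1 q2-a->q3 q2-b->q2 q2-c->q2 q3-a->q4 q3-b->q5 q3-c->q5 q4-a->q0 q4-b->q6 q4-c->q6 q5-a->q7 q5-b->q5 q5-c->q5 q6-a->q0 q6-b->q8 q6-c->q8 q7-a->q0 q7-b->q6 q7-c->q6 q8-a->q0 q8-b->q8 q8-c->q8

Handle the two conditions separately and then intersect. The first has 5 states tracking the count of `a`s modulo 5; the second has 13 states tracking the last 2 symbols read. A product state is a pair (one from each), accepting exactly when both do. After merging equivalent states the machine shrinks.
A 9-state machine:
        a   b   c  
>  q0   q1  q0  q0 
   q1   q2  q1  q1 
   q2   q3  q2  q2 
   q3   q4  q5  q5 
 * q4   q0  q6  q6 
   q5   q7  q5  q5 
 * q6   q0  q8  q8 
   q7   q0  q6  q6 
   q8   q0  q8  q8 
(> = start, * = accepting)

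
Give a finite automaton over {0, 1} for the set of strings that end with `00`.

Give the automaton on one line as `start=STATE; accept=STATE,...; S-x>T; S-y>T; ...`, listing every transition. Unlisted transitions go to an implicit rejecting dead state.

Remember how much of `00` the current input suffix matches. State S0 means no match yet; S1 means the last symbol is `0`; S2 means the last 2 symbols are `00`. Only S2 accepts. On a mismatch, fall back to the longest proper suffix that is still a prefix of `00`.
A 3-state machine:
        0   1  
>  S0   S1  S0 
   S1   S2  S0 
 * S2   S2  S0 
(> = start, * = accepting)

start=S0; accept=S2; S0-0>S1; S0-1>S0; S1-0>S2; S1-1>S0; S2-0>S2; S2-1>S0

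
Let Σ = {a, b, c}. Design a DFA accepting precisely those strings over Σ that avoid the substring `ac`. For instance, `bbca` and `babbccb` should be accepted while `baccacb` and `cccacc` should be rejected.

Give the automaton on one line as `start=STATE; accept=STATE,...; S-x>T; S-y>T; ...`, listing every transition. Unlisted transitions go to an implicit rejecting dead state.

start=q0; accept=q0,q1; q0-a>q1; q0-b>q0; q0-c>q0; q1-a>q1; q1-b>q0; q1-c>q2; q2-a>q2; q2-b>q2; q2-c>q2

This is the complement of 'contains `ac`'. Use the same substring-matching states — q0 through q2 holding how much of `ac` has just been matched — but flip the accepting set: everything except the trap q2 accepts.
        a   b   c  
>* q0   q1  q0  q0 
 * q1   q1  q0  q2 
   q2   q2  q2  q2 
(> = start, * = accepting)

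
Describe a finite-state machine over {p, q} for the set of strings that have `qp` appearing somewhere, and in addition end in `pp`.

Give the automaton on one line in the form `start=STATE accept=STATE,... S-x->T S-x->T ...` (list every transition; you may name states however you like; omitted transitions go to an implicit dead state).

start=s0 accept=s3 s0-p->s0 s0-q->s1 s1-p->s2 s1-q->s1 s2-p->s3 s2-q->s1 s3-p->s3 s3-q->s1

Handle the two conditions separately and then intersect. The first has 3 states tracking whether and how much of `qp` has been seen; the second has 3 states tracking how much of the suffix `pp` has currently been matched. A product state is a pair (one from each), accepting exactly when both do. Equivalent product states are then merged.
With 4 states:
        p   q  
>  s0   s0  s1 
   s1   s2  s1 
   s2   s3  s1 
 * s3   s3  s1 
(> = start, * = accepting)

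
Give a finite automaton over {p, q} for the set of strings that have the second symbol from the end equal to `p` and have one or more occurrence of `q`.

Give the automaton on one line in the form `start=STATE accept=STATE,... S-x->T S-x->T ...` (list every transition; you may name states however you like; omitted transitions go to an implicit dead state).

start=A accept=E,H,I,K A-p->B A-q->C B-p->D B-q->E C-p->F C-q->G D-p->D D-q->E E-p->F E-q->G F-p->H F-q->I G-p->J G-q->G H-p->H H-q->I I-p->J I-q->G J-p->K J-q->I K-p->K K-q->I

Run two small machines in parallel and take their product. The first has 7 states tracking the last 2 symbols read; the second has 3 states tracking the count of `q`s, saturating at 2. A product state is a pair (one from each), accepting exactly when both do.
11 states suffice.
       p  q 
>  A   B  C 
   B   D  E 
   C   F  G 
   D   D  E 
 * E   F  G 
   F   H  I 
   G   J  G 
 * H   H  I 
 * I   J  G 
   J   K  I 
 * K   K  I 
(> = start, * = accepting)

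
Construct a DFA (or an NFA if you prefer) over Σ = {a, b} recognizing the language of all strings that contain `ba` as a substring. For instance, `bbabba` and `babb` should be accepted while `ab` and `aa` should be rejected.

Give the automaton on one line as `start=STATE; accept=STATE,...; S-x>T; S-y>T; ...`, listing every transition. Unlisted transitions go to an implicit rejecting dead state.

start=s0; accept=s2; s0-a>s0; s0-b>s1; s1-a>s2; s1-b>s1; s2-a>s2; s2-b>s2

States s0..s1 record the length of the longest prefix of `ba` that matches the current input suffix. Reaching s2 means `ba` has been seen, and we stay there forever. Accept from s2.
With 3 states:
        a   b  
>  s0   s0  s1 
   s1   s2  s1 
 * s2   s2  s2 
(> = start, * = accepting)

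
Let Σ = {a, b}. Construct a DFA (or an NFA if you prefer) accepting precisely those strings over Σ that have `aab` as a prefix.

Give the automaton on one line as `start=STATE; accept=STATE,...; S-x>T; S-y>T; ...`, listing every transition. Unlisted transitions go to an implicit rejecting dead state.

start=S0; accept=S3; S0-a>S1; S0-b>S4; S1-a>S2; S1-b>S4; S2-a>S4; S2-b>S3; S3-a>S3; S3-b>S3; S4-a>S4; S4-b>S4

Check the first 3 symbols one by one: S0 through S2 record how many have matched `aab` so far; any wrong symbol goes to the dead state S4. After all 3 match we enter the accepting sink S3.
A 5-state machine:
        a   b  
>  S0   S1  S4 
   S1   S2  S4 
   S2   S4  S3 
 * S3   S3  S3 
   S4   S4  S4 
(> = start, * = accepting)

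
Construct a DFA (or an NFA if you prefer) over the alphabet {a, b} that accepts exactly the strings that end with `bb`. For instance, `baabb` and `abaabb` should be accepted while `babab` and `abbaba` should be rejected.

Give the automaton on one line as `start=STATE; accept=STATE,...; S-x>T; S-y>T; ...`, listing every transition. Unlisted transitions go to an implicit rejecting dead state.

Remember how much of `bb` the current input suffix matches. State s0 means no match yet; s1 means the last symbol is `b`; s2 means the last 2 symbols are `bb`. Only s2 accepts. On a mismatch, fall back to the longest proper suffix that is still a prefix of `bb`.
With 3 states:
        a   b  
>  s0   s0  s1 
   s1   s0  s2 
 * s2   s0  s2 
(> = start, * = accepting)

start=s0; accept=s2; s0-a>s0; s0-b>s1; s1-a>s0; s1-b>s2; s2-a>s0; s2-b>s2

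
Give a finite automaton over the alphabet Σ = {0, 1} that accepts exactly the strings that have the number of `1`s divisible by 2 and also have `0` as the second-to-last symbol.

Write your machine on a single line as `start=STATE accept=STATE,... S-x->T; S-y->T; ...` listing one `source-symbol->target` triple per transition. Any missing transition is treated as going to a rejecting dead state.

Build one automaton per condition and run them in lockstep. The first has 2 states tracking the count of `1`s modulo 2; the second has 7 states tracking the last 2 symbols read. A product state is a pair (one from each), accepting exactly when both do. After merging equivalent states the machine shrinks.
With 6 states:
        0   1  
>  q0   q1  q2 
   q1   q3  q2 
   q2   q4  q0 
 * q3   q3  q2 
   q4   q4  q5 
 * q5   q1  q2 
(> = start, * = accepting)

start=q0; accept=q3,q5; q0-0->q1; q0-1->q2; q1-0->q3; q1-1->q2; q2-0->q4; q2-1->q0; q3-0->q3; q3-1->q2; q4-0->q4; q4-1->q5; q5-0->q1; q5-1->q2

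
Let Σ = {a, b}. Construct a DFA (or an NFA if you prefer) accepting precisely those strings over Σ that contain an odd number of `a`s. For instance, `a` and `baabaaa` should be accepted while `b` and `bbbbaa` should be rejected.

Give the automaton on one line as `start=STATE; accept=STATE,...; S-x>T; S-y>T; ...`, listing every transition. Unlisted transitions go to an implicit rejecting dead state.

Keep the running count of `a`s modulo 2: each `a` advances along the cycle q0 → q1 → q0 while other symbols loop. Accept at q1.
2 states suffice.
        a   b  
>  q0   q1  q0 
 * q1   q0  q1 
(> = start, * = accepting)

start=q0; accept=q1; q0-a>q1; q0-b>q0; q1-a>q0; q1-b>q1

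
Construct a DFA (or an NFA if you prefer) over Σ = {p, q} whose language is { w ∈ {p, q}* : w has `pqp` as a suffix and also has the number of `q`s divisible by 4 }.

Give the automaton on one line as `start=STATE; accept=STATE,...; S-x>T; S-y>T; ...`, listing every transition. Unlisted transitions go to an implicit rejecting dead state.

Run two small machines in parallel and take their product. One (4 states) tracks how much of the suffix `pqp` has currently been matched; the other (4 states) tracks the count of `q`s modulo 4. Each combined state is a pair, one component from each; accept when both components accept.
A 16-state machine:
          p    q  
>  S0     S1   S2 
   S1     S1   S3 
   S2     S4   S5 
   S3     S6   S5 
   S4     S4   S7 
   S5     S8   S9 
   S6     S4   S7 
   S7    S10   S9 
   S8     S8  S11 
   S9    S12   S0 
   S10    S8  S11 
   S11   S13   S0 
   S12   S12  S14 
   S13   S12  S14 
   S14   S15   S2 
 * S15    S1   S3 
(> = start, * = accepting)

start=S0; accept=S15; S0-p>S1; S0-q>S2; S1-p>S1; S1-q>S3; S2-p>S4; S2-q>S5; S3-p>S6; S3-q>S5; S4-p>S4; S4-q>S7; S5-p>S8; S5-q>S9; S6-p>S4; S6-q>S7; S7-p>S10; S7-q>S9; S8-p>S8; S8-q>S11; S9-p>S12; S9-q>S0; S10-p>S8; S10-q>S11; S11-p>S13; S11-q>S0; S12-p>S12; S12-q>S14; S13-p>S12; S13-q>S14; S14-p>S15; S14-q>S2; S15-p>S1; S15-q>S3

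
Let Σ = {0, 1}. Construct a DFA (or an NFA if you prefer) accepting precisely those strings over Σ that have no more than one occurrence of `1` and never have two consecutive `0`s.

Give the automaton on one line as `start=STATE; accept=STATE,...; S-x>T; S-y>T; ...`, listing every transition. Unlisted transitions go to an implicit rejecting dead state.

Handle the two conditions separately and then intersect. One (3 states) tracks the count of `1`s, saturating at 2; the other (3 states) tracks partial matches of the forbidden pattern `00`. Each combined state is a pair, one component from each; accept when both components accept. Equivalent product states are then merged.
        0   1  
>* s0   s1  s2 
 * s1   s3  s2 
 * s2   s4  s3 
   s3   s3  s3 
 * s4   s3  s3 
(> = start, * = accepting)

start=s0; accept=s0,s1,s2,s4; s0-0>s1; s0-1>s2; s1-0>s3; s1-1>s2; s2-0>s4; s2-1>s3; s3-0>s3; s3-1>s3; s4-0>s3; s4-1>s3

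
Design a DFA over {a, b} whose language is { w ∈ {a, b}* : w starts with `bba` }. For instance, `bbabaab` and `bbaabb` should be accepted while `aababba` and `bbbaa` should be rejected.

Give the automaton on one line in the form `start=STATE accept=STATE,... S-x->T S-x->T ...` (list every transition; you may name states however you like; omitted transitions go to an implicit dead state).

start=S0 accept=S3 S0-a->S4 S0-b->S1 S1-a->S4 S1-b->S2 S2-a->S3 S2-b->S4 S3-a->S3 S3-b->S3 S4-a->S4 S4-b->S4

Walk along `bba` while the input agrees: from S0 take `b` to S1, and so on. Any deviation drops to the rejecting sink S4. Once S3 is reached the prefix is confirmed and every continuation is accepted.
5 states suffice.
        a   b  
>  S0   S4  S1 
   S1   S4  S2 
   S2   S3  S4 
 * S3   S3  S3 
   S4   S4  S4 
(> = start, * = accepting)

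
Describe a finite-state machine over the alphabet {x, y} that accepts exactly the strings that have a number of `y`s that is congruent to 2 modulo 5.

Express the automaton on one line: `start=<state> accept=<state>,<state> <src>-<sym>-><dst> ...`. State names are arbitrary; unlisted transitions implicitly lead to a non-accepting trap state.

start=A accept=C A-x->A A-y->B B-x->B B-y->C C-x->C C-y->D D-x->D D-y->E E-x->E E-y->A

Keep the running count of `y`s modulo 5: each `y` advances along the cycle A → B → C → D → E → A while other symbols loop. Accept at C.
5 states suffice.
       x  y 
>  A   A  B 
   B   B  C 
 * C   C  D 
   D   D  E 
   E   E  A 
(> = start, * = accepting)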